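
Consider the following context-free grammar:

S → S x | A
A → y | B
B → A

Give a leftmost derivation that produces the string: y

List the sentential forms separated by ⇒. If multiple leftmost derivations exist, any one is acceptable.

S ⇒ A ⇒ B ⇒ A ⇒ y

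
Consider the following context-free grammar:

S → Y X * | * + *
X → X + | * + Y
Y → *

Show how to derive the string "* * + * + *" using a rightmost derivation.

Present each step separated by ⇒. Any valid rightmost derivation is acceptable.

S ⇒ Y X * ⇒ Y X + * ⇒ Y * + Y + * ⇒ Y * + * + * ⇒ * * + * + *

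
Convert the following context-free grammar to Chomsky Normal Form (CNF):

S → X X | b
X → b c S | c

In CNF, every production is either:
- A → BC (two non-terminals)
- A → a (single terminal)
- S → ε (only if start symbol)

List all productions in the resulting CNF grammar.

S → b; TB → b; TC → c; X → c; S → X X; X → TB X0; X0 → TC S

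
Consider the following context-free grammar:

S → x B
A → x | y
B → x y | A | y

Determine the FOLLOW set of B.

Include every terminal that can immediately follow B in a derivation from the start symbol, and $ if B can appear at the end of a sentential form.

We compute FOLLOW(B) using the standard algorithm.
FOLLOW(S) starts with {$}.
FIRST(A) = {x, y}
FIRST(B) = {x, y}
FIRST(S) = {x}
FOLLOW(A) = {$}
FOLLOW(B) = {$}
FOLLOW(S) = {$}
Therefore, FOLLOW(B) = {$}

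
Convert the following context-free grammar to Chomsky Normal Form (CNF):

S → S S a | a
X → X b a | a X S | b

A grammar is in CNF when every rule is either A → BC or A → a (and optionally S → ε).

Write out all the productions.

TA → a; S → a; TB → b; X → b; S → S X0; X0 → S TA; X → X X1; X1 → TB TA; X → TA X2; X2 → X S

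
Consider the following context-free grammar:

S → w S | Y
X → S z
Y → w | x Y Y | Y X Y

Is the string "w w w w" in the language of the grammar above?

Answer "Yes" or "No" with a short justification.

Yes - a valid derivation exists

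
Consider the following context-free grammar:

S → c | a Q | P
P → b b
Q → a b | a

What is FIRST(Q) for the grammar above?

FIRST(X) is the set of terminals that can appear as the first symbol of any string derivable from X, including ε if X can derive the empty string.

We compute FIRST(Q) using the standard algorithm.
FIRST(P) = {b}
FIRST(Q) = {a}
FIRST(S) = {a, b, c}
Therefore, FIRST(Q) = {a}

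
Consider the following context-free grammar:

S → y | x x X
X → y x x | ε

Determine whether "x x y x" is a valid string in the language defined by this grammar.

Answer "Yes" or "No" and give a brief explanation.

No - no valid derivation exists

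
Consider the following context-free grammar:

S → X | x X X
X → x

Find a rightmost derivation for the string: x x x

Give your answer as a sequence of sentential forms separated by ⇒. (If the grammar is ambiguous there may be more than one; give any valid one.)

S ⇒ x X X ⇒ x X x ⇒ x x x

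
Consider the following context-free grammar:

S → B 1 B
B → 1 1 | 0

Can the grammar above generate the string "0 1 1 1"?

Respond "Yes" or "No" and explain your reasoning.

Yes - a valid derivation exists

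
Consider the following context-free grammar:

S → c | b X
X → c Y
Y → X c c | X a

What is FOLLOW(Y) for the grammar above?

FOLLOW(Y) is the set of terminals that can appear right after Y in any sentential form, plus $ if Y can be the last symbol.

We compute FOLLOW(Y) using the standard algorithm.
FOLLOW(S) starts with {$}.
FIRST(S) = {b, c}
FIRST(X) = {c}
FIRST(Y) = {c}
FOLLOW(S) = {$}
FOLLOW(X) = {$, a, c}
FOLLOW(Y) = {$, a, c}
Therefore, FOLLOW(Y) = {$, a, c}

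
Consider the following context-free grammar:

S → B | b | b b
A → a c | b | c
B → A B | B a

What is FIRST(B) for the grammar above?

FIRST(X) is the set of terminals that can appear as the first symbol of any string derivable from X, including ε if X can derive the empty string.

We compute FIRST(B) using the standard algorithm.
FIRST(A) = {a, b, c}
FIRST(B) = {a, b, c}
FIRST(S) = {a, b, c}
Therefore, FIRST(B) = {a, b, c}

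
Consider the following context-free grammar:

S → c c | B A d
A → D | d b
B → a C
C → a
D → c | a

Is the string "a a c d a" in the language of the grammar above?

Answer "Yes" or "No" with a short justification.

No - no valid derivation exists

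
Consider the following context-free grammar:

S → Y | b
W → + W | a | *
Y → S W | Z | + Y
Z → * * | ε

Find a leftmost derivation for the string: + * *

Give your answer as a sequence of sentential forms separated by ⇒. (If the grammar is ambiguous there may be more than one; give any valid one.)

S ⇒ Y ⇒ + Y ⇒ + Z ⇒ + * *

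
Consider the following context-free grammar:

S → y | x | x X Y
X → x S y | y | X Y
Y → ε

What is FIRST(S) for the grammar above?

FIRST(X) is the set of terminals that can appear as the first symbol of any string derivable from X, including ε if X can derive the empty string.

We compute FIRST(S) using the standard algorithm.
FIRST(S) = {x, y}
FIRST(X) = {x, y}
FIRST(Y) = {ε}
Therefore, FIRST(S) = {x, y}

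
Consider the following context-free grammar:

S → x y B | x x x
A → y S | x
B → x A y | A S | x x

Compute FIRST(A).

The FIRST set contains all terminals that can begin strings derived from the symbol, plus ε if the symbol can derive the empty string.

We compute FIRST(A) using the standard algorithm.
FIRST(A) = {x, y}
FIRST(B) = {x, y}
FIRST(S) = {x}
Therefore, FIRST(A) = {x, y}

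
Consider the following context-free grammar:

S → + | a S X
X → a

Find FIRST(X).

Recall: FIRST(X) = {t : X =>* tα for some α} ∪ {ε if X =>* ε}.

We compute FIRST(X) using the standard algorithm.
FIRST(S) = {+, a}
FIRST(X) = {a}
Therefore, FIRST(X) = {a}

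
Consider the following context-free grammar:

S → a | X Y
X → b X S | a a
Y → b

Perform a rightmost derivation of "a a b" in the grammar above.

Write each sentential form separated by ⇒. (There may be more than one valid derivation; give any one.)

S ⇒ X Y ⇒ X b ⇒ a a b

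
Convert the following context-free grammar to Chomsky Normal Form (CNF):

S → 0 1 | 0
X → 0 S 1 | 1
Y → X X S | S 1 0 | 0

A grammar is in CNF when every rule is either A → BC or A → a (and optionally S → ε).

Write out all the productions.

T0 → 0; T1 → 1; S → 0; X → 1; Y → 0; S → T0 T1; X → T0 X0; X0 → S T1; Y → X X1; X1 → X S; Y → S X2; X2 → T1 T0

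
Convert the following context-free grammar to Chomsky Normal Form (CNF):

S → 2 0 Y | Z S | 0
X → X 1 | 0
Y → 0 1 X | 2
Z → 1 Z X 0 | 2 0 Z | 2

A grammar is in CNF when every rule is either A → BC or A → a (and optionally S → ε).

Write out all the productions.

T2 → 2; T0 → 0; S → 0; T1 → 1; X → 0; Y → 2; Z → 2; S → T2 X0; X0 → T0 Y; S → Z S; X → X T1; Y → T0 X1; X1 → T1 X; Z → T1 X2; X2 → Z X3; X3 → X T0; Z → T2 X4; X4 → T0 Z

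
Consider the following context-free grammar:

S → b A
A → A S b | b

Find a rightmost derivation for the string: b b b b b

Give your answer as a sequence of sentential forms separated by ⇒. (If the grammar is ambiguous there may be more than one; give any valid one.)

S ⇒ b A ⇒ b A S b ⇒ b A b A b ⇒ b A b b b ⇒ b b b b b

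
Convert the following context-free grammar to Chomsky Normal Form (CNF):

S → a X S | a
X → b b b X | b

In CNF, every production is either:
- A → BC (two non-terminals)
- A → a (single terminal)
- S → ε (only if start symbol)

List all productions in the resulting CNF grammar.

TA → a; S → a; TB → b; X → b; S → TA X0; X0 → X S; X → TB X1; X1 → TB X2; X2 → TB X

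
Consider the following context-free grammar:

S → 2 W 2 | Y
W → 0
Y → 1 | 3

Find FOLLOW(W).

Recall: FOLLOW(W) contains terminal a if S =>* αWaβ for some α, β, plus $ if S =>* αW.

We compute FOLLOW(W) using the standard algorithm.
FOLLOW(S) starts with {$}.
FIRST(S) = {1, 2, 3}
FIRST(W) = {0}
FIRST(Y) = {1, 3}
FOLLOW(S) = {$}
FOLLOW(W) = {2}
FOLLOW(Y) = {$}
Therefore, FOLLOW(W) = {2}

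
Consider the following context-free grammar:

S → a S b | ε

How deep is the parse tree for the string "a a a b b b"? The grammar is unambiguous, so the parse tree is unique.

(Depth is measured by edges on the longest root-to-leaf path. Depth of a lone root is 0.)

4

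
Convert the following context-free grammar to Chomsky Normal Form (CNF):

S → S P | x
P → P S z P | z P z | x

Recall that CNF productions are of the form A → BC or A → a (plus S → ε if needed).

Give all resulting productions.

S → x; TZ → z; P → x; S → S P; P → P X0; X0 → S X1; X1 → TZ P; P → TZ X2; X2 → P TZ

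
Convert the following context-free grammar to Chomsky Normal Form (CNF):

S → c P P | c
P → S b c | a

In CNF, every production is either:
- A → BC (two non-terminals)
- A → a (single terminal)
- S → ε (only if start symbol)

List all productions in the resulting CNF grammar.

TC → c; S → c; TB → b; P → a; S → TC X0; X0 → P P; P → S X1; X1 → TB TC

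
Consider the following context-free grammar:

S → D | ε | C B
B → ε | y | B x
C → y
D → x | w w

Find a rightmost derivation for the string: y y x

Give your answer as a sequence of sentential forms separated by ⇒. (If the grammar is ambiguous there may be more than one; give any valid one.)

S ⇒ C B ⇒ C B x ⇒ C y x ⇒ y y x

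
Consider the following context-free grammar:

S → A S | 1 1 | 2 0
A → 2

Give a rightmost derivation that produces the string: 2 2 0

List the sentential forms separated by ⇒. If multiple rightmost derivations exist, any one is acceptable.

S ⇒ A S ⇒ A 2 0 ⇒ 2 2 0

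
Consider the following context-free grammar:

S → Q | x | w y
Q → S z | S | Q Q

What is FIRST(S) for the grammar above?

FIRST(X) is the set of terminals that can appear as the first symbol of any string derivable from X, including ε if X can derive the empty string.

We compute FIRST(S) using the standard algorithm.
FIRST(Q) = {w, x}
FIRST(S) = {w, x}
Therefore, FIRST(S) = {w, x}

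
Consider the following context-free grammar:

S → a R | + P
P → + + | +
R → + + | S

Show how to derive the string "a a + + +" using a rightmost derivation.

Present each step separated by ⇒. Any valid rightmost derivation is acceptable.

S ⇒ a R ⇒ a S ⇒ a a R ⇒ a a S ⇒ a a + P ⇒ a a + + +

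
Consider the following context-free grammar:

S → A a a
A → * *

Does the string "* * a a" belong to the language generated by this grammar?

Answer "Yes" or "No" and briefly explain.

Yes - a valid derivation exists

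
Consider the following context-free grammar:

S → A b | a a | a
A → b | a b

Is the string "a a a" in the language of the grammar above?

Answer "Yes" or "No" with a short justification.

No - no valid derivation exists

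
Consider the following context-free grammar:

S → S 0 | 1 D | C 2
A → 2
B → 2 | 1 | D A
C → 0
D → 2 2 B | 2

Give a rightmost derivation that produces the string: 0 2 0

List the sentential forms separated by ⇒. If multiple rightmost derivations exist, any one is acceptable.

S ⇒ S 0 ⇒ C 2 0 ⇒ 0 2 0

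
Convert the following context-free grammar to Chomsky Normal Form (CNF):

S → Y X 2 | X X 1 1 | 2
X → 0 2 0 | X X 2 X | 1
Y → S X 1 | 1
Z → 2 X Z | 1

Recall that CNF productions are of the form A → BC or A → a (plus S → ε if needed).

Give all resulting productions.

T2 → 2; T1 → 1; S → 2; T0 → 0; X → 1; Y → 1; Z → 1; S → Y X0; X0 → X T2; S → X X1; X1 → X X2; X2 → T1 T1; X → T0 X3; X3 → T2 T0; X → X X4; X4 → X X5; X5 → T2 X; Y → S X6; X6 → X T1; Z → T2 X7; X7 → X Z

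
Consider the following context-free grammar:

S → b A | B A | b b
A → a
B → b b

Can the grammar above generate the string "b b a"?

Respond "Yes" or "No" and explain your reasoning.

Yes - a valid derivation exists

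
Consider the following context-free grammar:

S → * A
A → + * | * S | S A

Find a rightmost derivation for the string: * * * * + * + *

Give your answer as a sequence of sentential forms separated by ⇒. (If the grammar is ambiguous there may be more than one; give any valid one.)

S ⇒ * A ⇒ * * S ⇒ * * * A ⇒ * * * S A ⇒ * * * S + * ⇒ * * * * A + * ⇒ * * * * + * + *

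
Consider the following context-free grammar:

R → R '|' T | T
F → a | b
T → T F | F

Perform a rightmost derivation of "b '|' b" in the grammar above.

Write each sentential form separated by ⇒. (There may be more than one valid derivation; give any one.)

R ⇒ R '|' T ⇒ R '|' F ⇒ R '|' b ⇒ T '|' b ⇒ F '|' b ⇒ b '|' b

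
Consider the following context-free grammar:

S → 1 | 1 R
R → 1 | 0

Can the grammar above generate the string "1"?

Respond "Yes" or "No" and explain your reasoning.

Yes - a valid derivation exists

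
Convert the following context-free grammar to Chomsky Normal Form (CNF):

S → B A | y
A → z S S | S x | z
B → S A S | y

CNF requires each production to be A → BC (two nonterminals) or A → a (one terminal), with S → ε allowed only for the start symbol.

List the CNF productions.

S → y; TZ → z; TX → x; A → z; B → y; S → B A; A → TZ X0; X0 → S S; A → S TX; B → S X1; X1 → A S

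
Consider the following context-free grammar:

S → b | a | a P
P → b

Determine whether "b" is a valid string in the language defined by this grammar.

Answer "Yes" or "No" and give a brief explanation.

Yes - a valid derivation exists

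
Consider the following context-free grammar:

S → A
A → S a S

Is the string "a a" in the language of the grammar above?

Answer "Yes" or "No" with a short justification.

No - no valid derivation exists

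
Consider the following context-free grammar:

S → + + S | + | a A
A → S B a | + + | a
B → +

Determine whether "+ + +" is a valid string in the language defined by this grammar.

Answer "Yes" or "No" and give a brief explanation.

Yes - a valid derivation exists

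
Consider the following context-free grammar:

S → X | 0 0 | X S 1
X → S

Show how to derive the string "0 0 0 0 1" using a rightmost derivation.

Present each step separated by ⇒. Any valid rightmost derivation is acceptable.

S ⇒ X S 1 ⇒ X 0 0 1 ⇒ S 0 0 1 ⇒ 0 0 0 0 1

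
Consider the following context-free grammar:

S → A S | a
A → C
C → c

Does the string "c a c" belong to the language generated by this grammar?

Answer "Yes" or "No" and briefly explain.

No - no valid derivation exists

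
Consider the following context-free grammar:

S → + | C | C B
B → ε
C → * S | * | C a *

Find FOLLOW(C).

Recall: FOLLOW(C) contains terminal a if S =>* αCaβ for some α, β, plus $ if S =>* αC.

We compute FOLLOW(C) using the standard algorithm.
FOLLOW(S) starts with {$}.
FIRST(B) = {ε}
FIRST(C) = {*}
FIRST(S) = {*, +}
FOLLOW(B) = {$, a}
FOLLOW(C) = {$, a}
FOLLOW(S) = {$, a}
Therefore, FOLLOW(C) = {$, a}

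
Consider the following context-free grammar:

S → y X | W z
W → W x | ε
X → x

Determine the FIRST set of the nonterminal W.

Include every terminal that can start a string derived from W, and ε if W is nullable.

We compute FIRST(W) using the standard algorithm.
FIRST(S) = {x, y, z}
FIRST(W) = {x, ε}
FIRST(X) = {x}
Therefore, FIRST(W) = {x, ε}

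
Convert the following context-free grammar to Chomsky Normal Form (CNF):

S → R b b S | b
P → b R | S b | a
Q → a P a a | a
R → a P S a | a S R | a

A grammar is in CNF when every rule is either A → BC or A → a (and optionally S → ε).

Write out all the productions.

TB → b; S → b; P → a; TA → a; Q → a; R → a; S → R X0; X0 → TB X1; X1 → TB S; P → TB R; P → S TB; Q → TA X2; X2 → P X3; X3 → TA TA; R → TA X4; X4 → P X5; X5 → S TA; R → TA X6; X6 → S R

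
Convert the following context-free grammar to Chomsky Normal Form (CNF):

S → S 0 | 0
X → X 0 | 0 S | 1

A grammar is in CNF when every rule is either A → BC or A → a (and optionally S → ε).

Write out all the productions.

T0 → 0; S → 0; X → 1; S → S T0; X → X T0; X → T0 S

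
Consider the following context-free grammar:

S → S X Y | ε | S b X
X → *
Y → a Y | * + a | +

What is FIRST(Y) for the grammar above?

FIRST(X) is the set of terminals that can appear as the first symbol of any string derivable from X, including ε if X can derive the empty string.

We compute FIRST(Y) using the standard algorithm.
FIRST(S) = {*, b, ε}
FIRST(X) = {*}
FIRST(Y) = {*, +, a}
Therefore, FIRST(Y) = {*, +, a}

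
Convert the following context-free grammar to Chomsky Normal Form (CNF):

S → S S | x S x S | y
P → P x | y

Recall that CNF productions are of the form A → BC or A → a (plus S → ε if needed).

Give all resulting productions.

TX → x; S → y; P → y; S → S S; S → TX X0; X0 → S X1; X1 → TX S; P → P TX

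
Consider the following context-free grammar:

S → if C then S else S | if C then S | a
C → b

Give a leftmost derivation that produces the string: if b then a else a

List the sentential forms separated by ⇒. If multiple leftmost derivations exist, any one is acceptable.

S ⇒ if C then S else S ⇒ if b then S else S ⇒ if b then a else S ⇒ if b then a else a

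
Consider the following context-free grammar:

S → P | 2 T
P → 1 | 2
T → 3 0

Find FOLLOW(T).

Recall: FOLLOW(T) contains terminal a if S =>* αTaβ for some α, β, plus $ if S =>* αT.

We compute FOLLOW(T) using the standard algorithm.
FOLLOW(S) starts with {$}.
FIRST(P) = {1, 2}
FIRST(S) = {1, 2}
FIRST(T) = {3}
FOLLOW(P) = {$}
FOLLOW(S) = {$}
FOLLOW(T) = {$}
Therefore, FOLLOW(T) = {$}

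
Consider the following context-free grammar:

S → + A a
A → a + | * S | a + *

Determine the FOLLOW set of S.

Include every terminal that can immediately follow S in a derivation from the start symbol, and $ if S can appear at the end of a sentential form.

We compute FOLLOW(S) using the standard algorithm.
FOLLOW(S) starts with {$}.
FIRST(A) = {*, a}
FIRST(S) = {+}
FOLLOW(A) = {a}
FOLLOW(S) = {$, a}
Therefore, FOLLOW(S) = {$, a}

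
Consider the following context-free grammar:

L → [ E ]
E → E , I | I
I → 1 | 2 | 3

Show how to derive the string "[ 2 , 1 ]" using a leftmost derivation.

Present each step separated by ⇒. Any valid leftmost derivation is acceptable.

L ⇒ [ E ] ⇒ [ E , I ] ⇒ [ I , I ] ⇒ [ 2 , I ] ⇒ [ 2 , 1 ]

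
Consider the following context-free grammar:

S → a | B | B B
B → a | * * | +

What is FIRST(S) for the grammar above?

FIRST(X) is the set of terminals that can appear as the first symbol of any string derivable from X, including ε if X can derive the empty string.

We compute FIRST(S) using the standard algorithm.
FIRST(B) = {*, +, a}
FIRST(S) = {*, +, a}
Therefore, FIRST(S) = {*, +, a}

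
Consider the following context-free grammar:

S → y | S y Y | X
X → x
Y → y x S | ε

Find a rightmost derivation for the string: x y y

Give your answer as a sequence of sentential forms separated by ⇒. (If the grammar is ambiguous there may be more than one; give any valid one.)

S ⇒ S y Y ⇒ S y ⇒ S y Y y ⇒ S y y ⇒ X y y ⇒ x y y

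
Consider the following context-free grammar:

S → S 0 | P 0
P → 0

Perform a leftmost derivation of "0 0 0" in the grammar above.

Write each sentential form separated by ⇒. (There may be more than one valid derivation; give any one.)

S ⇒ S 0 ⇒ P 0 0 ⇒ 0 0 0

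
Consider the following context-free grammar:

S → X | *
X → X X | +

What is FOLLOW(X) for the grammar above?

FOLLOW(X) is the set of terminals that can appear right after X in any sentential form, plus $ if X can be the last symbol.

We compute FOLLOW(X) using the standard algorithm.
FOLLOW(S) starts with {$}.
FIRST(S) = {*, +}
FIRST(X) = {+}
FOLLOW(S) = {$}
FOLLOW(X) = {$, +}
Therefore, FOLLOW(X) = {$, +}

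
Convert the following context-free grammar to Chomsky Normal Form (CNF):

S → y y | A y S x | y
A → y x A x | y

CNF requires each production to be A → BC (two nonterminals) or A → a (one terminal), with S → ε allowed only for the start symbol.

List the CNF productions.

TY → y; TX → x; S → y; A → y; S → TY TY; S → A X0; X0 → TY X1; X1 → S TX; A → TY X2; X2 → TX X3; X3 → A TX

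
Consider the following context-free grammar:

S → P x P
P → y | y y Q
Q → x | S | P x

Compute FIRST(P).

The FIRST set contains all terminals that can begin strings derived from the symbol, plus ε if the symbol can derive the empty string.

We compute FIRST(P) using the standard algorithm.
FIRST(P) = {y}
FIRST(Q) = {x, y}
FIRST(S) = {y}
Therefore, FIRST(P) = {y}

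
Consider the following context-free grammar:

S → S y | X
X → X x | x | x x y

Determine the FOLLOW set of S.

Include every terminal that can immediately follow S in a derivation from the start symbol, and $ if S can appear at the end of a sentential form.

We compute FOLLOW(S) using the standard algorithm.
FOLLOW(S) starts with {$}.
FIRST(S) = {x}
FIRST(X) = {x}
FOLLOW(S) = {$, y}
FOLLOW(X) = {$, x, y}
Therefore, FOLLOW(S) = {$, y}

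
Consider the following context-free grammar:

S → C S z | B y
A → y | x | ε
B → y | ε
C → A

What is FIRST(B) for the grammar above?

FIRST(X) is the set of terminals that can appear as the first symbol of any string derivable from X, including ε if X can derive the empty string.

We compute FIRST(B) using the standard algorithm.
FIRST(A) = {x, y, ε}
FIRST(B) = {y, ε}
FIRST(C) = {x, y, ε}
FIRST(S) = {x, y}
Therefore, FIRST(B) = {y, ε}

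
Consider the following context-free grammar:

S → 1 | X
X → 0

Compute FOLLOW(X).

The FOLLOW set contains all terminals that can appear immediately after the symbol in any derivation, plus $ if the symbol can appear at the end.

We compute FOLLOW(X) using the standard algorithm.
FOLLOW(S) starts with {$}.
FIRST(S) = {0, 1}
FIRST(X) = {0}
FOLLOW(S) = {$}
FOLLOW(X) = {$}
Therefore, FOLLOW(X) = {$}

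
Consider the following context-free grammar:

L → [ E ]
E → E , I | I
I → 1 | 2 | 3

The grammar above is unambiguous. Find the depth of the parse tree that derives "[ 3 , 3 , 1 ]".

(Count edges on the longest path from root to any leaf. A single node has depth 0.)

5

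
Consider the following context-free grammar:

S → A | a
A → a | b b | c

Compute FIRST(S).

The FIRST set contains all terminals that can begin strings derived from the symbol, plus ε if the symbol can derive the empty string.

We compute FIRST(S) using the standard algorithm.
FIRST(A) = {a, b, c}
FIRST(S) = {a, b, c}
Therefore, FIRST(S) = {a, b, c}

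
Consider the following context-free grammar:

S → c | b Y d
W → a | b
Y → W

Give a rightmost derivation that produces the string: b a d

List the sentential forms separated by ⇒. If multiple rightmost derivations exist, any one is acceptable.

S ⇒ b Y d ⇒ b W d ⇒ b a d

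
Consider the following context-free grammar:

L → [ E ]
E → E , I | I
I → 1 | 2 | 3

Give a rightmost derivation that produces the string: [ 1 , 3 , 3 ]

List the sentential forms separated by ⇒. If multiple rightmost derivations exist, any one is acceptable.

L ⇒ [ E ] ⇒ [ E , I ] ⇒ [ E , 3 ] ⇒ [ E , I , 3 ] ⇒ [ E , 3 , 3 ] ⇒ [ I , 3 , 3 ] ⇒ [ 1 , 3 , 3 ]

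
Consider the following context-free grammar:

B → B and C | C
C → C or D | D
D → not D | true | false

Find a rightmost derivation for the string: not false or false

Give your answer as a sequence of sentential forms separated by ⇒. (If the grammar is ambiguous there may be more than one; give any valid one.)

B ⇒ C ⇒ C or D ⇒ C or false ⇒ D or false ⇒ not D or false ⇒ not false or false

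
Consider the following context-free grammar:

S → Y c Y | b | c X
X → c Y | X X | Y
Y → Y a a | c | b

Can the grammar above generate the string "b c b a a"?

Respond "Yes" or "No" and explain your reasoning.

Yes - a valid derivation exists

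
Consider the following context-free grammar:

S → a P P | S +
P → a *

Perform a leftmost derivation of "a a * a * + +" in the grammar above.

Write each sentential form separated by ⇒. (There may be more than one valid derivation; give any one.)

S ⇒ S + ⇒ S + + ⇒ a P P + + ⇒ a a * P + + ⇒ a a * a * + +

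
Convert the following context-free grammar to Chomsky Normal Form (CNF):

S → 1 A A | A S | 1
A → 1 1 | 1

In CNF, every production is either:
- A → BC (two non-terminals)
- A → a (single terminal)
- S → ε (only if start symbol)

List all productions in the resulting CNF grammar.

T1 → 1; S → 1; A → 1; S → T1 X0; X0 → A A; S → A S; A → T1 T1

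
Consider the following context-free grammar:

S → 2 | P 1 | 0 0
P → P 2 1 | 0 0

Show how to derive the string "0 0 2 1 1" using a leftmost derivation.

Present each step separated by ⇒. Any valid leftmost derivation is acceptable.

S ⇒ P 1 ⇒ P 2 1 1 ⇒ 0 0 2 1 1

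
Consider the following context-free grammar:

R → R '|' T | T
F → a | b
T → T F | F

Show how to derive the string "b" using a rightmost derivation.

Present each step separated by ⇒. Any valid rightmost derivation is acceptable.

R ⇒ T ⇒ F ⇒ b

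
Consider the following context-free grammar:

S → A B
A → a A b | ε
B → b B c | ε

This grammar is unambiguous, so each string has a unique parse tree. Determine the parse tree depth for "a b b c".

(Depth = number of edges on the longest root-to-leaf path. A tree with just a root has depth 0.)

3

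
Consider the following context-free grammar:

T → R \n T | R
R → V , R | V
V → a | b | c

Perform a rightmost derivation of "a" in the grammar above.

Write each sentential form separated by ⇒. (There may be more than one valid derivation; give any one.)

T ⇒ R ⇒ V ⇒ a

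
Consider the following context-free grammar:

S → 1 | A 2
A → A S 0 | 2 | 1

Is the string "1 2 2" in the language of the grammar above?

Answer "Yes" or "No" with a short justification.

No - no valid derivation exists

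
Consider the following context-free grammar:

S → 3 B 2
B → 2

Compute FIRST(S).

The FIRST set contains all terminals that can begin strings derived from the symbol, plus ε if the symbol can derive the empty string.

We compute FIRST(S) using the standard algorithm.
FIRST(B) = {2}
FIRST(S) = {3}
Therefore, FIRST(S) = {3}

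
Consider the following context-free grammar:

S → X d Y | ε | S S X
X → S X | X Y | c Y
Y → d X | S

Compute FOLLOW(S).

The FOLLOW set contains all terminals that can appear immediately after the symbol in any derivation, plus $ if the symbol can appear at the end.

We compute FOLLOW(S) using the standard algorithm.
FOLLOW(S) starts with {$}.
FIRST(S) = {c, ε}
FIRST(X) = {c}
FIRST(Y) = {c, d, ε}
FOLLOW(S) = {$, c, d}
FOLLOW(X) = {$, c, d}
FOLLOW(Y) = {$, c, d}
Therefore, FOLLOW(S) = {$, c, d}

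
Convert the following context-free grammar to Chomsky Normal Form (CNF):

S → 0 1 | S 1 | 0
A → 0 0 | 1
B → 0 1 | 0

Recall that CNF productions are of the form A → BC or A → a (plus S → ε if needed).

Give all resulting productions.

T0 → 0; T1 → 1; S → 0; A → 1; B → 0; S → T0 T1; S → S T1; A → T0 T0; B → T0 T1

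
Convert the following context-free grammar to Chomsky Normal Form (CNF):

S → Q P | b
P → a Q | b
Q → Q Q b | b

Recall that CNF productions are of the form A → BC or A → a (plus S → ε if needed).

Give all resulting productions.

S → b; TA → a; P → b; TB → b; Q → b; S → Q P; P → TA Q; Q → Q X0; X0 → Q TB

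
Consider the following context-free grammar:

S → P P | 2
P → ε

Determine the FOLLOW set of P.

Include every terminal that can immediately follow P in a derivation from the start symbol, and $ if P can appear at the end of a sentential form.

We compute FOLLOW(P) using the standard algorithm.
FOLLOW(S) starts with {$}.
FIRST(P) = {ε}
FIRST(S) = {2, ε}
FOLLOW(P) = {$}
FOLLOW(S) = {$}
Therefore, FOLLOW(P) = {$}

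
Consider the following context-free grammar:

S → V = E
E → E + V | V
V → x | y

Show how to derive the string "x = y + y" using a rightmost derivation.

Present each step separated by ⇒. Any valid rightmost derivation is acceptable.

S ⇒ V = E ⇒ V = E + V ⇒ V = E + y ⇒ V = V + y ⇒ V = y + y ⇒ x = y + y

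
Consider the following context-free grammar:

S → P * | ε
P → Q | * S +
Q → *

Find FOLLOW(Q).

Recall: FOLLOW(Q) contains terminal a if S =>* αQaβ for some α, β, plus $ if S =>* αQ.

We compute FOLLOW(Q) using the standard algorithm.
FOLLOW(S) starts with {$}.
FIRST(P) = {*}
FIRST(Q) = {*}
FIRST(S) = {*, ε}
FOLLOW(P) = {*}
FOLLOW(Q) = {*}
FOLLOW(S) = {$, +}
Therefore, FOLLOW(Q) = {*}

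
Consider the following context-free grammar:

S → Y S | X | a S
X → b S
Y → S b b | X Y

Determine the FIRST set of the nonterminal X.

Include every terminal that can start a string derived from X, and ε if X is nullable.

We compute FIRST(X) using the standard algorithm.
FIRST(S) = {a, b}
FIRST(X) = {b}
FIRST(Y) = {a, b}
Therefore, FIRST(X) = {b}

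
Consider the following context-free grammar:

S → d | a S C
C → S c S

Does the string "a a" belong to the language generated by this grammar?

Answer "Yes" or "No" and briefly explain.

No - no valid derivation exists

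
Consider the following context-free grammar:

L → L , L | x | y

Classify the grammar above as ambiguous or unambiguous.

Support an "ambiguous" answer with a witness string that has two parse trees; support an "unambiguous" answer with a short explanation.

Ambiguous - the string 'y , x , x , y , x' has two distinct parse trees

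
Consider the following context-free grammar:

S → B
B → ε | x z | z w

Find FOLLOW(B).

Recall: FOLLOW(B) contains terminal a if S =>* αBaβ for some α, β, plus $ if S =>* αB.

We compute FOLLOW(B) using the standard algorithm.
FOLLOW(S) starts with {$}.
FIRST(B) = {x, z, ε}
FIRST(S) = {x, z, ε}
FOLLOW(B) = {$}
FOLLOW(S) = {$}
Therefore, FOLLOW(B) = {$}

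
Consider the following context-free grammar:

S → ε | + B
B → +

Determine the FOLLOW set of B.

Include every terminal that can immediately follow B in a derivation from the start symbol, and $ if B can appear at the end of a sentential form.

We compute FOLLOW(B) using the standard algorithm.
FOLLOW(S) starts with {$}.
FIRST(B) = {+}
FIRST(S) = {+, ε}
FOLLOW(B) = {$}
FOLLOW(S) = {$}
Therefore, FOLLOW(B) = {$}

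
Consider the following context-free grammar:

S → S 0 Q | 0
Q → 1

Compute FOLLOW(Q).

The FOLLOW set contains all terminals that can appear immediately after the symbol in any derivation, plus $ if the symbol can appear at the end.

We compute FOLLOW(Q) using the standard algorithm.
FOLLOW(S) starts with {$}.
FIRST(Q) = {1}
FIRST(S) = {0}
FOLLOW(Q) = {$, 0}
FOLLOW(S) = {$, 0}
Therefore, FOLLOW(Q) = {$, 0}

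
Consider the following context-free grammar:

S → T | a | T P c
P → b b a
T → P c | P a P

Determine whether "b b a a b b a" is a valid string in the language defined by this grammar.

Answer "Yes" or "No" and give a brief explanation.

Yes - a valid derivation exists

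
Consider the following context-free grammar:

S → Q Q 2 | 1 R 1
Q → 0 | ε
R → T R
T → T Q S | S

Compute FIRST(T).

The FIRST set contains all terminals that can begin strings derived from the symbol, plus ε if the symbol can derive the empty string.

We compute FIRST(T) using the standard algorithm.
FIRST(Q) = {0, ε}
FIRST(R) = {0, 1, 2}
FIRST(S) = {0, 1, 2}
FIRST(T) = {0, 1, 2}
Therefore, FIRST(T) = {0, 1, 2}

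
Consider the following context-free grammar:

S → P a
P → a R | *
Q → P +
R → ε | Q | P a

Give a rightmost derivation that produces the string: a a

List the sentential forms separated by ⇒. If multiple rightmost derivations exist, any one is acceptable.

S ⇒ P a ⇒ a R a ⇒ a a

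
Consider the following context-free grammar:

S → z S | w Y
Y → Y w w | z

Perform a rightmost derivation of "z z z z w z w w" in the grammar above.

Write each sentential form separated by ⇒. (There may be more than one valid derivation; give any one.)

S ⇒ z S ⇒ z z S ⇒ z z z S ⇒ z z z z S ⇒ z z z z w Y ⇒ z z z z w Y w w ⇒ z z z z w z w w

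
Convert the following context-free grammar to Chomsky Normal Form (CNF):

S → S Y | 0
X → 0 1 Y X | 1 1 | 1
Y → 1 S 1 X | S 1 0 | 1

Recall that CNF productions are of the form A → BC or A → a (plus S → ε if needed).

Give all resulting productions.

S → 0; T0 → 0; T1 → 1; X → 1; Y → 1; S → S Y; X → T0 X0; X0 → T1 X1; X1 → Y X; X → T1 T1; Y → T1 X2; X2 → S X3; X3 → T1 X; Y → S X4; X4 → T1 T0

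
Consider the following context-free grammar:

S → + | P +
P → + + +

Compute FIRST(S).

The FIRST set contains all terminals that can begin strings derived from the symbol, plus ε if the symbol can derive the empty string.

We compute FIRST(S) using the standard algorithm.
FIRST(P) = {+}
FIRST(S) = {+}
Therefore, FIRST(S) = {+}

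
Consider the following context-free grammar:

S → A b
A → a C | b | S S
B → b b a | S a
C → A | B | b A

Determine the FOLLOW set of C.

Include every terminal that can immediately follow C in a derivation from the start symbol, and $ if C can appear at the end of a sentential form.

We compute FOLLOW(C) using the standard algorithm.
FOLLOW(S) starts with {$}.
FIRST(A) = {a, b}
FIRST(B) = {a, b}
FIRST(C) = {a, b}
FIRST(S) = {a, b}
FOLLOW(A) = {b}
FOLLOW(B) = {b}
FOLLOW(C) = {b}
FOLLOW(S) = {$, a, b}
Therefore, FOLLOW(C) = {b}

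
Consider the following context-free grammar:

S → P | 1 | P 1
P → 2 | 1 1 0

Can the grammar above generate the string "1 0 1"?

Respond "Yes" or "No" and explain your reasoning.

No - no valid derivation exists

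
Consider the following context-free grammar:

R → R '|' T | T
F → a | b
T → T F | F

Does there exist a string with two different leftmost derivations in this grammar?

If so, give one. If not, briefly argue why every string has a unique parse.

No - every string in the language has a unique leftmost derivation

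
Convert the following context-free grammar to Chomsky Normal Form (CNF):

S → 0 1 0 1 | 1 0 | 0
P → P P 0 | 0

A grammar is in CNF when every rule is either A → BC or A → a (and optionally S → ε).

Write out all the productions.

T0 → 0; T1 → 1; S → 0; P → 0; S → T0 X0; X0 → T1 X1; X1 → T0 T1; S → T1 T0; P → P X2; X2 → P T0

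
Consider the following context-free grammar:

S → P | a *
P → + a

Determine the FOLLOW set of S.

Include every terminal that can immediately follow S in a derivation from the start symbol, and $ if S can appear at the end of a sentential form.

We compute FOLLOW(S) using the standard algorithm.
FOLLOW(S) starts with {$}.
FIRST(P) = {+}
FIRST(S) = {+, a}
FOLLOW(P) = {$}
FOLLOW(S) = {$}
Therefore, FOLLOW(S) = {$}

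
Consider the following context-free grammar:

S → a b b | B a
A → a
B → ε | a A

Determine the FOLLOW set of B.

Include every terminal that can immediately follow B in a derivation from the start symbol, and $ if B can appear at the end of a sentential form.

We compute FOLLOW(B) using the standard algorithm.
FOLLOW(S) starts with {$}.
FIRST(A) = {a}
FIRST(B) = {a, ε}
FIRST(S) = {a}
FOLLOW(A) = {a}
FOLLOW(B) = {a}
FOLLOW(S) = {$}
Therefore, FOLLOW(B) = {a}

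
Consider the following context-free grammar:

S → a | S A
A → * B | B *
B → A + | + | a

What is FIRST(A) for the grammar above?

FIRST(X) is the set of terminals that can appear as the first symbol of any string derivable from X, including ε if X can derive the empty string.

We compute FIRST(A) using the standard algorithm.
FIRST(A) = {*, +, a}
FIRST(B) = {*, +, a}
FIRST(S) = {a}
Therefore, FIRST(A) = {*, +, a}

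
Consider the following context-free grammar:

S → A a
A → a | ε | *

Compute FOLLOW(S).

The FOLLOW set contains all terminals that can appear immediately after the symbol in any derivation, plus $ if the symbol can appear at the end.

We compute FOLLOW(S) using the standard algorithm.
FOLLOW(S) starts with {$}.
FIRST(A) = {*, a, ε}
FIRST(S) = {*, a}
FOLLOW(A) = {a}
FOLLOW(S) = {$}
Therefore, FOLLOW(S) = {$}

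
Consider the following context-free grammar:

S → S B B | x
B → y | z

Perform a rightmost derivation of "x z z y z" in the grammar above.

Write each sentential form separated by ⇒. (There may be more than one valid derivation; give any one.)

S ⇒ S B B ⇒ S B z ⇒ S y z ⇒ S B B y z ⇒ S B z y z ⇒ S z z y z ⇒ x z z y z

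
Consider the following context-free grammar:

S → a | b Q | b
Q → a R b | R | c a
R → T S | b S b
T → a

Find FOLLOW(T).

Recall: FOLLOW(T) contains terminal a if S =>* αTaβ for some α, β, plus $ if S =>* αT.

We compute FOLLOW(T) using the standard algorithm.
FOLLOW(S) starts with {$}.
FIRST(Q) = {a, b, c}
FIRST(R) = {a, b}
FIRST(S) = {a, b}
FIRST(T) = {a}
FOLLOW(Q) = {$, b}
FOLLOW(R) = {$, b}
FOLLOW(S) = {$, b}
FOLLOW(T) = {a, b}
Therefore, FOLLOW(T) = {a, b}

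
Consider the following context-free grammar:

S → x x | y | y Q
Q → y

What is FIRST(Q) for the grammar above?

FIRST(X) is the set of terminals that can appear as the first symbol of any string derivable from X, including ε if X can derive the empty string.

We compute FIRST(Q) using the standard algorithm.
FIRST(Q) = {y}
FIRST(S) = {x, y}
Therefore, FIRST(Q) = {y}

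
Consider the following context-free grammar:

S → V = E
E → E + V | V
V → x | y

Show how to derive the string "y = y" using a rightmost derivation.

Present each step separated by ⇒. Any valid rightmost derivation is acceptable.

S ⇒ V = E ⇒ V = V ⇒ V = y ⇒ y = y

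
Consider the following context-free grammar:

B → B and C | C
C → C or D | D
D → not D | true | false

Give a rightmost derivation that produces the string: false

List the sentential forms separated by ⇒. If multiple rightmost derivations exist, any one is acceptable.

B ⇒ C ⇒ D ⇒ false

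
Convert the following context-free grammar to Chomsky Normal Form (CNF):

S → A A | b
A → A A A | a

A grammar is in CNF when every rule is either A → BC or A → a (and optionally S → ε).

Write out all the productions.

S → b; A → a; S → A A; A → A X0; X0 → A A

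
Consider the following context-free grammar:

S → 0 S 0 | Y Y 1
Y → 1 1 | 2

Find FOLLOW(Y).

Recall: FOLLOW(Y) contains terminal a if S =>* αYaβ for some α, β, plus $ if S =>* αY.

We compute FOLLOW(Y) using the standard algorithm.
FOLLOW(S) starts with {$}.
FIRST(S) = {0, 1, 2}
FIRST(Y) = {1, 2}
FOLLOW(S) = {$, 0}
FOLLOW(Y) = {1, 2}
Therefore, FOLLOW(Y) = {1, 2}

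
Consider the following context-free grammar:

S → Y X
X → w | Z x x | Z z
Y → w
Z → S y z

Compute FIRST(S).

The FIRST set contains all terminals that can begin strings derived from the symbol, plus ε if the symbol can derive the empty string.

We compute FIRST(S) using the standard algorithm.
FIRST(S) = {w}
FIRST(X) = {w}
FIRST(Y) = {w}
FIRST(Z) = {w}
Therefore, FIRST(S) = {w}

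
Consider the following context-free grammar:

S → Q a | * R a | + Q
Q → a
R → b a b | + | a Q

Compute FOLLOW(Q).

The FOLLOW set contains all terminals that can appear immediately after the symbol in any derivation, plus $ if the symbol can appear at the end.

We compute FOLLOW(Q) using the standard algorithm.
FOLLOW(S) starts with {$}.
FIRST(Q) = {a}
FIRST(R) = {+, a, b}
FIRST(S) = {*, +, a}
FOLLOW(Q) = {$, a}
FOLLOW(R) = {a}
FOLLOW(S) = {$}
Therefore, FOLLOW(Q) = {$, a}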